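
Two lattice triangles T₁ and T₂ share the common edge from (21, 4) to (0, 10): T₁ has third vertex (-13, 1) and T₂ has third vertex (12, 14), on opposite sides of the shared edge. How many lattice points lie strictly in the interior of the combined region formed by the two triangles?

The union is the simple quadrilateral with vertices (21, 4), (-13, 1), (0, 10), (12, 14) in order.
Using the shoelace formula, 2A = |(21·1 − (-13)·4) + ((-13)·10 − 0·1) + (0·14 − 12·10) + (12·4 − 21·14)| = 423, so the area is 423/2.
Along each edge there are gcd(|Δx|,|Δy|)+1 lattice points, so counting each shared vertex once the boundary has gcd(34,3) + gcd(13,9) + gcd(12,4) + gcd(9,10) = 1+1+4+1 = 7.
By Pick's theorem I = A − B/2 + 1 = 423/2 − 7/2 + 1 = 209.

209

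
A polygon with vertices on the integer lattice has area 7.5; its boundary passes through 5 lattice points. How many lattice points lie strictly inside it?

Pick's theorem A = I + B/2 − 1 rearranges to I = A − B/2 + 1 = 7.5 − 5/2 + 1 = 6.

6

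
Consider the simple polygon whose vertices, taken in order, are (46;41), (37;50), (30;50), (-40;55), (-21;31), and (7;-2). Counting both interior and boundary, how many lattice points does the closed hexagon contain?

2464

By the shoelace formula, twice the signed area is |(46·50 − 37·41) + (37·50 − 30·50) + (30·55 − (-40)·50) + ((-40)·31 − (-21)·55) + ((-21)·(-2) − 7·31) + (7·41 − 46·(-2))| = 4902, so the area is 2451.
Summing gcd(|Δx|,|Δy|) over the edges gives the boundary count: gcd(9,9) + gcd(7,0) + gcd(70,5) + gcd(19,24) + gcd(28,33) + gcd(39,43) = 9+7+5+1+1+1 = 24.
Pick's theorem gives I = A − B/2 + 1 = 2451 − 24/2 + 1 = 2440, so the closed region contains I + B = 2440 + 24 = 2464 lattice points.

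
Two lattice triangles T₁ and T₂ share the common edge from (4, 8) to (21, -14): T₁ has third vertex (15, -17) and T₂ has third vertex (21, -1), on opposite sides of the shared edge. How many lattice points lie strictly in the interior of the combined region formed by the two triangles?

The union is the simple quadrilateral with vertices (4, 8), (15, -17), (21, -14), (21, -1) in order.
By the shoelace formula, twice the signed area is |[4·(-17) − 15·8] + [15·(-14) − 21·(-17)] + [21·(-1) − 21·(-14)] + [21·8 − 4·(-1)]| = 404, so the area is 202.
Summing gcd(|Δx|,|Δy|) over the edges gives the boundary count: gcd(11,25) + gcd(6,3) + gcd(0,13) + gcd(17,9) = 1+3+13+1 = 18.
By Pick's theorem I = A − B/2 + 1 = 202 − 18/2 + 1 = 194.

194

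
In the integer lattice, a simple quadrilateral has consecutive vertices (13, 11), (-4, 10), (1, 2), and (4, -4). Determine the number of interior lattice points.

The shoelace formula gives twice the area as |(13·10 − (-4)·11) + ((-4)·2 − 1·10) + (1·(-4) − 4·2) + (4·11 − 13·(-4))| = 240, so the area is 120.
The number of boundary lattice points is Σ gcd(|Δx|,|Δy|) = gcd(17,1) + gcd(5,8) + gcd(3,6) + gcd(9,15) = 1+1+3+3 = 8.
By Pick's theorem A = I + B/2 − 1, so I = 120 − 8/2 + 1 = 117.

117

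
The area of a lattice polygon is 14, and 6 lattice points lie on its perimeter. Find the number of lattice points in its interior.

12

Pick's theorem A = I + B/2 − 1 rearranges to I = A − B/2 + 1 = 14 − 6/2 + 1 = 12.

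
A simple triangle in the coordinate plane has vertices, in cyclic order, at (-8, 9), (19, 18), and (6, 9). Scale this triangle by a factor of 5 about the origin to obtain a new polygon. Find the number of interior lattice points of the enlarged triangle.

Using the shoelace formula, 2A = |((-8)·18 − 19·9) + (19·9 − 6·18) + (6·9 − (-8)·9)| = 126, so the area is 63.
Along each edge there are gcd(|Δx|,|Δy|)+1 lattice points, so counting each shared vertex once the boundary has gcd(27,9) + gcd(13,9) + gcd(14,0) = 9+1+14 = 24.
Scaling by 5 multiplies the area by 5² = 25 (so the new area is 1575) and multiplies the boundary lattice-point count by 5, giving 120.
By Pick's theorem, the interior count of the dilated polygon is 1575 − 120/2 + 1 = 1516.

1516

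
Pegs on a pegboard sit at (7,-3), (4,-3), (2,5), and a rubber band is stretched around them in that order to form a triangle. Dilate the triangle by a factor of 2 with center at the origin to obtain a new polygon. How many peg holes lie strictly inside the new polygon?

Using the shoelace formula, 2A = |(7·(-3) − 4·(-3)) + (4·5 − 2·(-3)) + (2·(-3) − 7·5)| = 24, so the area is 12.
The number of boundary lattice points is Σ gcd(|Δx|,|Δy|) = gcd(3,0) + gcd(2,8) + gcd(5,8) = 3+2+1 = 6.
Scaling by 2 multiplies the area by 2² = 4 (so the new area is 48) and multiplies the boundary lattice-point count by 2, giving 12.
By Pick's theorem, the interior count of the dilated polygon is 48 − 12/2 + 1 = 43.

43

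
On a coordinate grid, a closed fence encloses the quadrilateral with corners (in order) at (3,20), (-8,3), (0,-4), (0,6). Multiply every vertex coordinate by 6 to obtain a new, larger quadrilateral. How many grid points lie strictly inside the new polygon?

3256

Using the shoelace formula, 2A = |[3·3 − (-8)·20] + [(-8)·(-4) − 0·3] + [0·6 − 0·(-4)] + [0·20 − 3·6]| = 183, so the area is 183/2.
Along each edge there are gcd(|Δx|,|Δy|)+1 lattice points, so counting each shared vertex once the boundary has gcd(11,17) + gcd(8,7) + gcd(0,10) + gcd(3,14) = 1+1+10+1 = 13.
Scaling by 6 multiplies the area by 6² = 36 (so the new area is 3294) and multiplies the boundary lattice-point count by 6, giving 78.
By Pick's theorem, the interior count of the dilated polygon is 3294 − 78/2 + 1 = 3256.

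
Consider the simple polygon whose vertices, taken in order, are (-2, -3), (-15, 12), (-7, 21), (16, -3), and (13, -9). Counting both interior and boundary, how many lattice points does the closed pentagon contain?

Using the shoelace formula, 2A = |((-2)·12 − (-15)·(-3)) + ((-15)·21 − (-7)·12) + ((-7)·(-3) − 16·21) + (16·(-9) − 13·(-3)) + (13·(-3) − (-2)·(-9))| = 777, so the area is 388.5.
Along each edge there are gcd(|Δx|,|Δy|)+1 lattice points, so counting each shared vertex once the boundary has gcd(13,15) + gcd(8,9) + gcd(23,24) + gcd(3,6) + gcd(15,6) = 1+1+1+3+3 = 9.
Pick's theorem gives I = A − B/2 + 1 = 388.5 − 9/2 + 1 = 385, so the closed region contains I + B = 385 + 9 = 394 lattice points.

394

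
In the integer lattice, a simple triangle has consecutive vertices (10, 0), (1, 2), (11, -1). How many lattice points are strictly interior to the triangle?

The shoelace formula gives twice the area as |[10·2 − 1·0] + [1·(-1) − 11·2] + [11·0 − 10·(-1)]| = 7, so the area is 7/2.
The number of boundary lattice points is Σ gcd(|Δx|,|Δy|) = gcd(9,2) + gcd(10,3) + gcd(1,1) = 1+1+1 = 3.
Pick's theorem gives I = A − B/2 + 1 = 7/2 − 3/2 + 1 = 3.

3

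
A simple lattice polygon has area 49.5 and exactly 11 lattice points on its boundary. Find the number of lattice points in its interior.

45

Pick's theorem A = I + B/2 − 1 rearranges to I = A − B/2 + 1 = 49.5 − 11/2 + 1 = 45.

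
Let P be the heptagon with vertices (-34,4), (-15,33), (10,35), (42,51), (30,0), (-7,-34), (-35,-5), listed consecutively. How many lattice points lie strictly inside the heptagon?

The shoelace formula gives twice the area as |[(-34)·33 − (-15)·4] + [(-15)·35 − 10·33] + [10·51 − 42·35] + [42·0 − 30·51] + [30·(-34) − (-7)·0] + [(-7)·(-5) − (-35)·(-34)] + [(-35)·4 − (-34)·(-5)]| = 6892, so the area is 3446.
Summing gcd(|Δx|,|Δy|) over the edges gives the boundary count: gcd(19,29) + gcd(25,2) + gcd(32,16) + gcd(12,51) + gcd(37,34) + gcd(28,29) + gcd(1,9) = 1+1+16+3+1+1+1 = 24.
By Pick's theorem A = I + B/2 − 1, so I = 3446 − 24/2 + 1 = 3435.

3435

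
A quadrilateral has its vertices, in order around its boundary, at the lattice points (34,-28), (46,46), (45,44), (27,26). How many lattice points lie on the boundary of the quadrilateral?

Summing gcd(|Δx|,|Δy|) over the edges gives the boundary count: gcd(12,74) + gcd(1,2) + gcd(18,18) + gcd(7,54) = 2+1+18+1 = 22.

22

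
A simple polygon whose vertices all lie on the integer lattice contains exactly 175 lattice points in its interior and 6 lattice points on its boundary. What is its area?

177

By Pick's theorem, A = I + B/2 − 1 = 175 + 6/2 − 1 = 177.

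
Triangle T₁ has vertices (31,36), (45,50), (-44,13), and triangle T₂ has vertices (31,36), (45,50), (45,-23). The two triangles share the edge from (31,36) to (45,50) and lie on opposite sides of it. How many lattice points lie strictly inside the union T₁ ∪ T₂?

The union is the simple quadrilateral with vertices (31,36), (-44,13), (45,50), (45,-23) in order.
By the shoelace formula, twice the signed area is |[31·13 − (-44)·36] + [(-44)·50 − 45·13] + [45·(-23) − 45·50] + [45·36 − 31·(-23)]| = 1750, so the area is 875.
Along each edge there are gcd(|Δx|,|Δy|)+1 lattice points, so counting each shared vertex once the boundary has gcd(75,23) + gcd(89,37) + gcd(0,73) + gcd(14,59) = 1+1+73+1 = 76.
By Pick's theorem I = A − B/2 + 1 = 875 − 76/2 + 1 = 838.

838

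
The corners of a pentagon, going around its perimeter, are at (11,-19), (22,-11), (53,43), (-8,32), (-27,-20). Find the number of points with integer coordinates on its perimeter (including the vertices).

5

Along each edge there are gcd(|Δx|,|Δy|)+1 lattice points, so counting each shared vertex once the boundary has gcd(11,8) + gcd(31,54) + gcd(61,11) + gcd(19,52) + gcd(38,1) = 1+1+1+1+1 = 5.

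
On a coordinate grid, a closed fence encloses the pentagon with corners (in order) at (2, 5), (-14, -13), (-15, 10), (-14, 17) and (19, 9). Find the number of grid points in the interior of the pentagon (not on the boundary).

387

The shoelace formula gives twice the area as |(2·(-13) − (-14)·5) + ((-14)·10 − (-15)·(-13)) + ((-15)·17 − (-14)·10) + ((-14)·9 − 19·17) + (19·5 − 2·9)| = 778, so the area is 389.
Summing gcd(|Δx|,|Δy|) over the edges gives the boundary count: gcd(16,18) + gcd(1,23) + gcd(1,7) + gcd(33,8) + gcd(17,4) = 2+1+1+1+1 = 6.
By Pick's theorem A = I + B/2 − 1, so I = 389 − 6/2 + 1 = 387.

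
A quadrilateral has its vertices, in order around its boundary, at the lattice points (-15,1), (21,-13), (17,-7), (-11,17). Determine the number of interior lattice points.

347

By the shoelace formula, twice the signed area is |[(-15)·(-13) − 21·1] + [21·(-7) − 17·(-13)] + [17·17 − (-11)·(-7)] + [(-11)·1 − (-15)·17]| = 704, so the area is 352.
Summing gcd(|Δx|,|Δy|) over the edges gives the boundary count: gcd(36,14) + gcd(4,6) + gcd(28,24) + gcd(4,16) = 2+2+4+4 = 12.
By Pick's theorem A = I + B/2 − 1, so I = 352 − 12/2 + 1 = 347.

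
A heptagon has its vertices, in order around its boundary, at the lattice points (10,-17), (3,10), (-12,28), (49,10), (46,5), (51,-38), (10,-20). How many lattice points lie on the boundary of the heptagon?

Summing gcd(|Δx|,|Δy|) over the edges gives the boundary count: gcd(7,27) + gcd(15,18) + gcd(61,18) + gcd(3,5) + gcd(5,43) + gcd(41,18) + gcd(0,3) = 1+3+1+1+1+1+3 = 11.

11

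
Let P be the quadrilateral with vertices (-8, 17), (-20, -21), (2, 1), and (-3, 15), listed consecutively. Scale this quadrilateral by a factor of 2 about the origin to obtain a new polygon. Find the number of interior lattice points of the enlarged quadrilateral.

1239

By the shoelace formula, twice the signed area is |((-8)·(-21) − (-20)·17) + ((-20)·1 − 2·(-21)) + (2·15 − (-3)·1) + ((-3)·17 − (-8)·15)| = 632, so the area is 316.
Along each edge there are gcd(|Δx|,|Δy|)+1 lattice points, so counting each shared vertex once the boundary has gcd(12,38) + gcd(22,22) + gcd(5,14) + gcd(5,2) = 2+22+1+1 = 26.
Scaling by 2 multiplies the area by 2² = 4 (so the new area is 1264) and multiplies the boundary lattice-point count by 2, giving 52.
By Pick's theorem, the interior count of the dilated polygon is 1264 − 52/2 + 1 = 1239.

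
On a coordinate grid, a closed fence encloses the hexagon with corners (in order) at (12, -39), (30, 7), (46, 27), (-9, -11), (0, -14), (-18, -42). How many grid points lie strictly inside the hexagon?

1273

The shoelace formula gives twice the area as |[12·7 − 30·(-39)] + [30·27 − 46·7] + [46·(-11) − (-9)·27] + [(-9)·(-14) − 0·(-11)] + [0·(-42) − (-18)·(-14)] + [(-18)·(-39) − 12·(-42)]| = 2559, so the area is 1279.5.
Summing gcd(|Δx|,|Δy|) over the edges gives the boundary count: gcd(18,46) + gcd(16,20) + gcd(55,38) + gcd(9,3) + gcd(18,28) + gcd(30,3) = 2+4+1+3+2+3 = 15.
By Pick's theorem A = I + B/2 − 1, so I = 1279.5 − 15/2 + 1 = 1273.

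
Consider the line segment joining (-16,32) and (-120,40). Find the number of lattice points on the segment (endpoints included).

The number of lattice points on a segment between lattice points is gcd(|Δx|,|Δy|) + 1 = gcd(104,8) + 1 = 8 + 1 = 9.

9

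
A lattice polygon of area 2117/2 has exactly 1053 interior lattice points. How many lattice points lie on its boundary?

13

Pick's theorem gives A = I + B/2 − 1, so B = 2(A − I + 1) = 2(2117/2 − 1053 + 1) = 13.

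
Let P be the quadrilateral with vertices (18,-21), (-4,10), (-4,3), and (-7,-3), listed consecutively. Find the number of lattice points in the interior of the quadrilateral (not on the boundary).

174

The shoelace formula gives twice the area as |(18·10 − (-4)·(-21)) + ((-4)·3 − (-4)·10) + ((-4)·(-3) − (-7)·3) + ((-7)·(-21) − 18·(-3))| = 358, so the area is 179.
The number of boundary lattice points is Σ gcd(|Δx|,|Δy|) = gcd(22,31) + gcd(0,7) + gcd(3,6) + gcd(25,18) = 1+7+3+1 = 12.
By Pick's theorem A = I + B/2 − 1, so I = 179 − 12/2 + 1 = 174.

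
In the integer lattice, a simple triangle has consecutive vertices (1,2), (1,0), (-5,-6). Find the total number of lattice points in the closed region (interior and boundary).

Using the shoelace formula, 2A = |[1·0 − 1·2] + [1·(-6) − (-5)·0] + [(-5)·2 − 1·(-6)]| = 12, so the area is 6.
Along each edge there are gcd(|Δx|,|Δy|)+1 lattice points, so counting each shared vertex once the boundary has gcd(0,2) + gcd(6,6) + gcd(6,8) = 2+6+2 = 10.
Pick's theorem gives I = A − B/2 + 1 = 6 − 10/2 + 1 = 2, so the closed region contains I + B = 2 + 10 = 12 lattice points.

12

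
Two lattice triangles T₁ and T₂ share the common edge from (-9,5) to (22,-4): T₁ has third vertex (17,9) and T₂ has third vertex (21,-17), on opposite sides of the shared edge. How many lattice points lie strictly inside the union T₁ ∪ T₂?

The union is the simple quadrilateral with vertices (-9,5), (17,9), (22,-4), (21,-17) in order.
Using the shoelace formula, 2A = |((-9)·9 − 17·5) + (17·(-4) − 22·9) + (22·(-17) − 21·(-4)) + (21·5 − (-9)·(-17))| = 770, so the area is 385.
Summing gcd(|Δx|,|Δy|) over the edges gives the boundary count: gcd(26,4) + gcd(5,13) + gcd(1,13) + gcd(30,22) = 2+1+1+2 = 6.
By Pick's theorem I = A − B/2 + 1 = 385 − 6/2 + 1 = 383.

383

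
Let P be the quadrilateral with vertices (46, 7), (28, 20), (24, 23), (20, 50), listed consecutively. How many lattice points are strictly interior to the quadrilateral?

265

The shoelace formula gives twice the area as |[46·20 − 28·7] + [28·23 − 24·20] + [24·50 − 20·23] + [20·7 − 46·50]| = 532, so the area is 266.
Summing gcd(|Δx|,|Δy|) over the edges gives the boundary count: gcd(18,13) + gcd(4,3) + gcd(4,27) + gcd(26,43) = 1+1+1+1 = 4.
By Pick's theorem A = I + B/2 − 1, so I = 266 − 4/2 + 1 = 265.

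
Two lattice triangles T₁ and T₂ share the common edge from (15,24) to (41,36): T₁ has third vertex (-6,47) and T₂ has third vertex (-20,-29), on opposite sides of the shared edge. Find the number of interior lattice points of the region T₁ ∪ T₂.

903

The union is the simple quadrilateral with vertices (15,24), (-6,47), (41,36), (-20,-29) in order.
By the shoelace formula, twice the signed area is |(15·47 − (-6)·24) + ((-6)·36 − 41·47) + (41·(-29) − (-20)·36) + ((-20)·24 − 15·(-29))| = 1808, so the area is 904.
Summing gcd(|Δx|,|Δy|) over the edges gives the boundary count: gcd(21,23) + gcd(47,11) + gcd(61,65) + gcd(35,53) = 1+1+1+1 = 4.
By Pick's theorem I = A − B/2 + 1 = 904 − 4/2 + 1 = 903.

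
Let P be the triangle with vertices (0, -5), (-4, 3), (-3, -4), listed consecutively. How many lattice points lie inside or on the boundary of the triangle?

14

The shoelace formula gives twice the area as |(0·3 − (-4)·(-5)) + ((-4)·(-4) − (-3)·3) + ((-3)·(-5) − 0·(-4))| = 20, so the area is 10.
The number of boundary lattice points is Σ gcd(|Δx|,|Δy|) = gcd(4,8) + gcd(1,7) + gcd(3,1) = 4+1+1 = 6.
Pick's theorem gives I = A − B/2 + 1 = 10 − 6/2 + 1 = 8, so the closed region contains I + B = 8 + 6 = 14 lattice points.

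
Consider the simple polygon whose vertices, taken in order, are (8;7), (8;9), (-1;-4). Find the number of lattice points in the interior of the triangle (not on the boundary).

8

By the shoelace formula, twice the signed area is |(8·9 − 8·7) + (8·(-4) − (-1)·9) + ((-1)·7 − 8·(-4))| = 18, so the area is 9.
Summing gcd(|Δx|,|Δy|) over the edges gives the boundary count: gcd(0,2) + gcd(9,13) + gcd(9,11) = 2+1+1 = 4.
Pick's theorem gives I = A − B/2 + 1 = 9 − 4/2 + 1 = 8.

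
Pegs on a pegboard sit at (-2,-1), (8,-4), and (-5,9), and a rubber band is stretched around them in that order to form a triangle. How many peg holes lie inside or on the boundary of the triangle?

By the shoelace formula, twice the signed area is |[(-2)·(-4) − 8·(-1)] + [8·9 − (-5)·(-4)] + [(-5)·(-1) − (-2)·9]| = 91, so the area is 91/2.
The number of boundary lattice points is Σ gcd(|Δx|,|Δy|) = gcd(10,3) + gcd(13,13) + gcd(3,10) = 1+13+1 = 15.
Pick's theorem gives I = A − B/2 + 1 = 91/2 − 15/2 + 1 = 39, so the closed region contains I + B = 39 + 15 = 54 lattice points.

54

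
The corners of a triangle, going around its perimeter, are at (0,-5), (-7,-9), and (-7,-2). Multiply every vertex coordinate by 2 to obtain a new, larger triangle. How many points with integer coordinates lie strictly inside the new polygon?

Using the shoelace formula, 2A = |(0·(-9) − (-7)·(-5)) + ((-7)·(-2) − (-7)·(-9)) + ((-7)·(-5) − 0·(-2))| = 49, so the area is 24.5.
Along each edge there are gcd(|Δx|,|Δy|)+1 lattice points, so counting each shared vertex once the boundary has gcd(7,4) + gcd(0,7) + gcd(7,3) = 1+7+1 = 9.
Scaling by 2 multiplies the area by 2² = 4 (so the new area is 98) and multiplies the boundary lattice-point count by 2, giving 18.
By Pick's theorem, the interior count of the dilated polygon is 98 − 18/2 + 1 = 90.

90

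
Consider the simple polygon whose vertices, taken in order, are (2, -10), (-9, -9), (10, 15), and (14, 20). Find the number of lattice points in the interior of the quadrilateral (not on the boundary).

168

The shoelace formula gives twice the area as |[2·(-9) − (-9)·(-10)] + [(-9)·15 − 10·(-9)] + [10·20 − 14·15] + [14·(-10) − 2·20]| = 343, so the area is 171.5.
Along each edge there are gcd(|Δx|,|Δy|)+1 lattice points, so counting each shared vertex once the boundary has gcd(11,1) + gcd(19,24) + gcd(4,5) + gcd(12,30) = 1+1+1+6 = 9.
Pick's theorem gives I = A − B/2 + 1 = 171.5 − 9/2 + 1 = 168.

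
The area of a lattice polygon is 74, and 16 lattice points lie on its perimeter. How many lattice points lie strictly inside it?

67

From Pick's theorem, I = A − B/2 + 1 = 74 − 16/2 + 1 = 67.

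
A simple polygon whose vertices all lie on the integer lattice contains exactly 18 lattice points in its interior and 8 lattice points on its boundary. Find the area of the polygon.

21

Pick's theorem states A = I + B/2 − 1, so A = 18 + 8/2 − 1 = 21.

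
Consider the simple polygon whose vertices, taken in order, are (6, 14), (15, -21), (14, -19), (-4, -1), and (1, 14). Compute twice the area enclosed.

542

Using the shoelace formula, 2A = |(6·(-21) − 15·14) + (15·(-19) − 14·(-21)) + (14·(-1) − (-4)·(-19)) + ((-4)·14 − 1·(-1)) + (1·14 − 6·14)| = 542, so the area is 271.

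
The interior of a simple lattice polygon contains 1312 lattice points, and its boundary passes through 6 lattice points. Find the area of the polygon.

1314

Pick's theorem states A = I + B/2 − 1, so A = 1312 + 6/2 − 1 = 1314.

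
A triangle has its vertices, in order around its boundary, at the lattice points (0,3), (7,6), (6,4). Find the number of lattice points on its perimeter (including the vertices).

The number of boundary lattice points is Σ gcd(|Δx|,|Δy|) = gcd(7,3) + gcd(1,2) + gcd(6,1) = 1+1+1 = 3.

3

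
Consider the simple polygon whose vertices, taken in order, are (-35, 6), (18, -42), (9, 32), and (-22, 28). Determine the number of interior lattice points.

By the shoelace formula, twice the signed area is |[(-35)·(-42) − 18·6] + [18·32 − 9·(-42)] + [9·28 − (-22)·32] + [(-22)·6 − (-35)·28]| = 4120, so the area is 2060.
Along each edge there are gcd(|Δx|,|Δy|)+1 lattice points, so counting each shared vertex once the boundary has gcd(53,48) + gcd(9,74) + gcd(31,4) + gcd(13,22) = 1+1+1+1 = 4.
Pick's theorem gives I = A − B/2 + 1 = 2060 − 4/2 + 1 = 2059.

2059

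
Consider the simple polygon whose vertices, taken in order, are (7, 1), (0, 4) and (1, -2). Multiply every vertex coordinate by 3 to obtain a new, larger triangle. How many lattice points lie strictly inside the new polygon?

By the shoelace formula, twice the signed area is |(7·4 − 0·1) + (0·(-2) − 1·4) + (1·1 − 7·(-2))| = 39, so the area is 39/2.
Along each edge there are gcd(|Δx|,|Δy|)+1 lattice points, so counting each shared vertex once the boundary has gcd(7,3) + gcd(1,6) + gcd(6,3) = 1+1+3 = 5.
Scaling by 3 multiplies the area by 3² = 9 (so the new area is 351/2) and multiplies the boundary lattice-point count by 3, giving 15.
By Pick's theorem, the interior count of the dilated polygon is 351/2 − 15/2 + 1 = 169.

169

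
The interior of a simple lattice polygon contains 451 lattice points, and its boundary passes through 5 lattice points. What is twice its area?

By Pick's theorem, A = I + B/2 − 1 = 451 + 5/2 − 1 = 905/2.
Hence 2A = 905.

905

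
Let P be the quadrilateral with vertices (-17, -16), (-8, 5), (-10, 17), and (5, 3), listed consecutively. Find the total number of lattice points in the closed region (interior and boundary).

226

The shoelace formula gives twice the area as |[(-17)·5 − (-8)·(-16)] + [(-8)·17 − (-10)·5] + [(-10)·3 − 5·17] + [5·(-16) − (-17)·3]| = 443, so the area is 221.5.
The number of boundary lattice points is Σ gcd(|Δx|,|Δy|) = gcd(9,21) + gcd(2,12) + gcd(15,14) + gcd(22,19) = 3+2+1+1 = 7.
Pick's theorem gives I = A − B/2 + 1 = 221.5 − 7/2 + 1 = 219, so the closed region contains I + B = 219 + 7 = 226 lattice points.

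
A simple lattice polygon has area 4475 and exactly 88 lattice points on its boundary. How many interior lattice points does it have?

Pick's theorem A = I + B/2 − 1 rearranges to I = A − B/2 + 1 = 4475 − 88/2 + 1 = 4432.

4432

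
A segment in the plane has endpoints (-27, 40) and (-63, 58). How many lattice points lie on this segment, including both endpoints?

The number of lattice points on a segment between lattice points is gcd(|Δx|,|Δy|) + 1 = gcd(36,18) + 1 = 18 + 1 = 19.

19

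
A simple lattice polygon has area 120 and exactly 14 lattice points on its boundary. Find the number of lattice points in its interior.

Pick's theorem A = I + B/2 − 1 rearranges to I = A − B/2 + 1 = 120 − 14/2 + 1 = 114.

114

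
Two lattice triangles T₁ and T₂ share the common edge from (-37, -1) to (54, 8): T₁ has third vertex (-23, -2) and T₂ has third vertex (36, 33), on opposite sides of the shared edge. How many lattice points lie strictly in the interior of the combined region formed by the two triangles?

1326

The union is the simple quadrilateral with vertices (-37, -1), (-23, -2), (54, 8), (36, 33) in order.
By the shoelace formula, twice the signed area is |[(-37)·(-2) − (-23)·(-1)] + [(-23)·8 − 54·(-2)] + [54·33 − 36·8] + [36·(-1) − (-37)·33]| = 2654, so the area is 1327.
Along each edge there are gcd(|Δx|,|Δy|)+1 lattice points, so counting each shared vertex once the boundary has gcd(14,1) + gcd(77,10) + gcd(18,25) + gcd(73,34) = 1+1+1+1 = 4.
By Pick's theorem I = A − B/2 + 1 = 1327 − 4/2 + 1 = 1326.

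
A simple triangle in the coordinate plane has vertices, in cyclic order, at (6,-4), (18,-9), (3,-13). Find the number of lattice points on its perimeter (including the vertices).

Along each edge there are gcd(|Δx|,|Δy|)+1 lattice points, so counting each shared vertex once the boundary has gcd(12,5) + gcd(15,4) + gcd(3,9) = 1+1+3 = 5.

5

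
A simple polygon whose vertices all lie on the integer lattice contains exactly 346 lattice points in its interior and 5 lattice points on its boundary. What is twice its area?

695

Pick's theorem states A = I + B/2 − 1, so A = 346 + 5/2 − 1 = 695/2.
Hence 2A = 695.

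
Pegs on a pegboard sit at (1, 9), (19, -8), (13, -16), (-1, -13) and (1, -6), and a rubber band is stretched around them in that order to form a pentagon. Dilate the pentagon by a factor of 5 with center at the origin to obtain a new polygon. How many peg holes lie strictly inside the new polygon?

6576

Using the shoelace formula, 2A = |(1·(-8) − 19·9) + (19·(-16) − 13·(-8)) + (13·(-13) − (-1)·(-16)) + ((-1)·(-6) − 1·(-13)) + (1·9 − 1·(-6))| = 530, so the area is 265.
The number of boundary lattice points is Σ gcd(|Δx|,|Δy|) = gcd(18,17) + gcd(6,8) + gcd(14,3) + gcd(2,7) + gcd(0,15) = 1+2+1+1+15 = 20.
Scaling by 5 multiplies the area by 5² = 25 (so the new area is 6625) and multiplies the boundary lattice-point count by 5, giving 100.
By Pick's theorem, the interior count of the dilated polygon is 6625 − 100/2 + 1 = 6576.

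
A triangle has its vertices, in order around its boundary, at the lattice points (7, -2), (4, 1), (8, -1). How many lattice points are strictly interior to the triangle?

1

By the shoelace formula, twice the signed area is |[7·1 − 4·(-2)] + [4·(-1) − 8·1] + [8·(-2) − 7·(-1)]| = 6, so the area is 3.
Along each edge there are gcd(|Δx|,|Δy|)+1 lattice points, so counting each shared vertex once the boundary has gcd(3,3) + gcd(4,2) + gcd(1,1) = 3+2+1 = 6.
By Pick's theorem A = I + B/2 − 1, so I = 3 − 6/2 + 1 = 1.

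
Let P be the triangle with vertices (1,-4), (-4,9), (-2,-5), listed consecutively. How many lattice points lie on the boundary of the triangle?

4

Along each edge there are gcd(|Δx|,|Δy|)+1 lattice points, so counting each shared vertex once the boundary has gcd(5,13) + gcd(2,14) + gcd(3,1) = 1+2+1 = 4.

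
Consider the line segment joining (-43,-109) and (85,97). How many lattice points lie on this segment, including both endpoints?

3

The number of lattice points on a segment between lattice points is gcd(|Δx|,|Δy|) + 1 = gcd(128,206) + 1 = 2 + 1 = 3.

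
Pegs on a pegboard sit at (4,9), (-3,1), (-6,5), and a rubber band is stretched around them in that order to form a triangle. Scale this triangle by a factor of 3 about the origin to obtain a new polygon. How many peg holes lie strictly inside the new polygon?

229

The shoelace formula gives twice the area as |(4·1 − (-3)·9) + ((-3)·5 − (-6)·1) + ((-6)·9 − 4·5)| = 52, so the area is 26.
Along each edge there are gcd(|Δx|,|Δy|)+1 lattice points, so counting each shared vertex once the boundary has gcd(7,8) + gcd(3,4) + gcd(10,4) = 1+1+2 = 4.
Scaling by 3 multiplies the area by 3² = 9 (so the new area is 234) and multiplies the boundary lattice-point count by 3, giving 12.
By Pick's theorem, the interior count of the dilated polygon is 234 − 12/2 + 1 = 229.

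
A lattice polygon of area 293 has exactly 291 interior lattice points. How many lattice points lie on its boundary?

6

Pick's theorem gives A = I + B/2 − 1, so B = 2(A − I + 1) = 2(293 − 291 + 1) = 6.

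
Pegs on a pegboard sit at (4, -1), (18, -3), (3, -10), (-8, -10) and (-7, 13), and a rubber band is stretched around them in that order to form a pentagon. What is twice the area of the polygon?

494

Using the shoelace formula, 2A = |(4·(-3) − 18·(-1)) + (18·(-10) − 3·(-3)) + (3·(-10) − (-8)·(-10)) + ((-8)·13 − (-7)·(-10)) + ((-7)·(-1) − 4·13)| = 494, so the area is 247.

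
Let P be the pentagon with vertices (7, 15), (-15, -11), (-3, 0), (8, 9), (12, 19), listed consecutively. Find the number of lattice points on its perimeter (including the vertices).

Summing gcd(|Δx|,|Δy|) over the edges gives the boundary count: gcd(22,26) + gcd(12,11) + gcd(11,9) + gcd(4,10) + gcd(5,4) = 2+1+1+2+1 = 7.

7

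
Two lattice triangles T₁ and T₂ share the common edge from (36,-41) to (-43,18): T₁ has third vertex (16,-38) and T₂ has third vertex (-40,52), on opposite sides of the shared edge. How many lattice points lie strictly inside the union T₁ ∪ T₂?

1902

The union is the simple quadrilateral with vertices (36,-41), (16,-38), (-43,18), (-40,52) in order.
Using the shoelace formula, 2A = |[36·(-38) − 16·(-41)] + [16·18 − (-43)·(-38)] + [(-43)·52 − (-40)·18] + [(-40)·(-41) − 36·52]| = 3806, so the area is 1903.
Along each edge there are gcd(|Δx|,|Δy|)+1 lattice points, so counting each shared vertex once the boundary has gcd(20,3) + gcd(59,56) + gcd(3,34) + gcd(76,93) = 1+1+1+1 = 4.
By Pick's theorem I = A − B/2 + 1 = 1903 − 4/2 + 1 = 1902.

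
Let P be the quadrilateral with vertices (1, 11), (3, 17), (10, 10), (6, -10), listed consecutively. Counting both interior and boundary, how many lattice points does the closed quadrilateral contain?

128

By the shoelace formula, twice the signed area is |[1·17 − 3·11] + [3·10 − 10·17] + [10·(-10) − 6·10] + [6·11 − 1·(-10)]| = 240, so the area is 120.
Summing gcd(|Δx|,|Δy|) over the edges gives the boundary count: gcd(2,6) + gcd(7,7) + gcd(4,20) + gcd(5,21) = 2+7+4+1 = 14.
Pick's theorem gives I = A − B/2 + 1 = 120 − 14/2 + 1 = 114, so the closed region contains I + B = 114 + 14 = 128 lattice points.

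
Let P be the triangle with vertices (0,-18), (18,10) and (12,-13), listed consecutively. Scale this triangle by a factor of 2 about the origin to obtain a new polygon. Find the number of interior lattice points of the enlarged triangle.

By the shoelace formula, twice the signed area is |[0·10 − 18·(-18)] + [18·(-13) − 12·10] + [12·(-18) − 0·(-13)]| = 246, so the area is 123.
Along each edge there are gcd(|Δx|,|Δy|)+1 lattice points, so counting each shared vertex once the boundary has gcd(18,28) + gcd(6,23) + gcd(12,5) = 2+1+1 = 4.
Scaling by 2 multiplies the area by 2² = 4 (so the new area is 492) and multiplies the boundary lattice-point count by 2, giving 8.
By Pick's theorem, the interior count of the dilated polygon is 492 − 8/2 + 1 = 489.

489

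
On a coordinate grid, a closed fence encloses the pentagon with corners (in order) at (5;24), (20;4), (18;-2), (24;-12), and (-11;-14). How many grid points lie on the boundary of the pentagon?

Along each edge there are gcd(|Δx|,|Δy|)+1 lattice points, so counting each shared vertex once the boundary has gcd(15,20) + gcd(2,6) + gcd(6,10) + gcd(35,2) + gcd(16,38) = 5+2+2+1+2 = 12.

12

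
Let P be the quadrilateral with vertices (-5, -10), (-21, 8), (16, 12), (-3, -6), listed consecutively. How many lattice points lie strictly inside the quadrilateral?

The shoelace formula gives twice the area as |((-5)·8 − (-21)·(-10)) + ((-21)·12 − 16·8) + (16·(-6) − (-3)·12) + ((-3)·(-10) − (-5)·(-6))| = 690, so the area is 345.
Summing gcd(|Δx|,|Δy|) over the edges gives the boundary count: gcd(16,18) + gcd(37,4) + gcd(19,18) + gcd(2,4) = 2+1+1+2 = 6.
By Pick's theorem A = I + B/2 − 1, so I = 345 − 6/2 + 1 = 343.

343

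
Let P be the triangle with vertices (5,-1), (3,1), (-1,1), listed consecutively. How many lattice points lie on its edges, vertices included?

8

Summing gcd(|Δx|,|Δy|) over the edges gives the boundary count: gcd(2,2) + gcd(4,0) + gcd(6,2) = 2+4+2 = 8.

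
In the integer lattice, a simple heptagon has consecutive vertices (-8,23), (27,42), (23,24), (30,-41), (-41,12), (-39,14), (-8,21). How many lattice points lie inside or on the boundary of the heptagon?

2550

By the shoelace formula, twice the signed area is |[(-8)·42 − 27·23] + [27·24 − 23·42] + [23·(-41) − 30·24] + [30·12 − (-41)·(-41)] + [(-41)·14 − (-39)·12] + [(-39)·21 − (-8)·14] + [(-8)·23 − (-8)·21]| = 5088, so the area is 2544.
The number of boundary lattice points is Σ gcd(|Δx|,|Δy|) = gcd(35,19) + gcd(4,18) + gcd(7,65) + gcd(71,53) + gcd(2,2) + gcd(31,7) + gcd(0,2) = 1+2+1+1+2+1+2 = 10.
Pick's theorem gives I = A − B/2 + 1 = 2544 − 10/2 + 1 = 2540, so the closed region contains I + B = 2540 + 10 = 2550 lattice points.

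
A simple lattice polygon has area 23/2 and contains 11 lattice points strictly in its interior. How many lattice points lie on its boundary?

Pick's theorem gives A = I + B/2 − 1, so B = 2(A − I + 1) = 2(23/2 − 11 + 1) = 3.

3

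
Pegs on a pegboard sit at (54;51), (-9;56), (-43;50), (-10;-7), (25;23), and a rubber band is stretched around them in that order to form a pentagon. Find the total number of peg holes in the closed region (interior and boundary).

The shoelace formula gives twice the area as |[54·56 − (-9)·51] + [(-9)·50 − (-43)·56] + [(-43)·(-7) − (-10)·50] + [(-10)·23 − 25·(-7)] + [25·51 − 54·23]| = 6220, so the area is 3110.
Summing gcd(|Δx|,|Δy|) over the edges gives the boundary count: gcd(63,5) + gcd(34,6) + gcd(33,57) + gcd(35,30) + gcd(29,28) = 1+2+3+5+1 = 12.
Pick's theorem gives I = A − B/2 + 1 = 3110 − 12/2 + 1 = 3105, so the closed region contains I + B = 3105 + 12 = 3117 lattice points.

3117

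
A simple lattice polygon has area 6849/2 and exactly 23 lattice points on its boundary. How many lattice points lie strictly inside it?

3414

From Pick's theorem, I = A − B/2 + 1 = 6849/2 − 23/2 + 1 = 3414.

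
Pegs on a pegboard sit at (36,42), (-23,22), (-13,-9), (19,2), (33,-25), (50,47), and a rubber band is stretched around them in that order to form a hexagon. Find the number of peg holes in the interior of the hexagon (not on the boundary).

2530

The shoelace formula gives twice the area as |[36·22 − (-23)·42] + [(-23)·(-9) − (-13)·22] + [(-13)·2 − 19·(-9)] + [19·(-25) − 33·2] + [33·47 − 50·(-25)] + [50·42 − 36·47]| = 5064, so the area is 2532.
The number of boundary lattice points is Σ gcd(|Δx|,|Δy|) = gcd(59,20) + gcd(10,31) + gcd(32,11) + gcd(14,27) + gcd(17,72) + gcd(14,5) = 1+1+1+1+1+1 = 6.
Pick's theorem gives I = A − B/2 + 1 = 2532 − 6/2 + 1 = 2530.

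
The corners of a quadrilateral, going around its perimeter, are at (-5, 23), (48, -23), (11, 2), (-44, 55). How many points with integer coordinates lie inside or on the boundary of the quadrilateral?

345

By the shoelace formula, twice the signed area is |[(-5)·(-23) − 48·23] + [48·2 − 11·(-23)] + [11·55 − (-44)·2] + [(-44)·23 − (-5)·55]| = 684, so the area is 342.
Along each edge there are gcd(|Δx|,|Δy|)+1 lattice points, so counting each shared vertex once the boundary has gcd(53,46) + gcd(37,25) + gcd(55,53) + gcd(39,32) = 1+1+1+1 = 4.
Pick's theorem gives I = A − B/2 + 1 = 342 − 4/2 + 1 = 341, so the closed region contains I + B = 341 + 4 = 345 lattice points.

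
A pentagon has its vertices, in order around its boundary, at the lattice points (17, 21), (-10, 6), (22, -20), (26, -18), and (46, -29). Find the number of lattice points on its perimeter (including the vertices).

9

The number of boundary lattice points is Σ gcd(|Δx|,|Δy|) = gcd(27,15) + gcd(32,26) + gcd(4,2) + gcd(20,11) + gcd(29,50) = 3+2+2+1+1 = 9.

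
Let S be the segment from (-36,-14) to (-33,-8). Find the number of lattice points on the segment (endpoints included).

4

The number of lattice points on a segment between lattice points is gcd(|Δx|,|Δy|) + 1 = gcd(3,6) + 1 = 3 + 1 = 4.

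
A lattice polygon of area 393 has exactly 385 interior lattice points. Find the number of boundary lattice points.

Pick's theorem gives A = I + B/2 − 1, so B = 2(A − I + 1) = 2(393 − 385 + 1) = 18.

18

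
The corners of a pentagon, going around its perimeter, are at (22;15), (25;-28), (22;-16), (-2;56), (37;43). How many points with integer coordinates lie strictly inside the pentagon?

1042

By the shoelace formula, twice the signed area is |[22·(-28) − 25·15] + [25·(-16) − 22·(-28)] + [22·56 − (-2)·(-16)] + [(-2)·43 − 37·56] + [37·15 − 22·43]| = 2124, so the area is 1062.
The number of boundary lattice points is Σ gcd(|Δx|,|Δy|) = gcd(3,43) + gcd(3,12) + gcd(24,72) + gcd(39,13) + gcd(15,28) = 1+3+24+13+1 = 42.
Pick's theorem gives I = A − B/2 + 1 = 1062 − 42/2 + 1 = 1042.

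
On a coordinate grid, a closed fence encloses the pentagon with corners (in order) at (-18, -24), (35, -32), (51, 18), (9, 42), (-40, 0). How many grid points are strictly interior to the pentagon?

By the shoelace formula, twice the signed area is |((-18)·(-32) − 35·(-24)) + (35·18 − 51·(-32)) + (51·42 − 9·18) + (9·0 − (-40)·42) + ((-40)·(-24) − (-18)·0)| = 8298, so the area is 4149.
Summing gcd(|Δx|,|Δy|) over the edges gives the boundary count: gcd(53,8) + gcd(16,50) + gcd(42,24) + gcd(49,42) + gcd(22,24) = 1+2+6+7+2 = 18.
By Pick's theorem A = I + B/2 − 1, so I = 4149 − 18/2 + 1 = 4141.

4141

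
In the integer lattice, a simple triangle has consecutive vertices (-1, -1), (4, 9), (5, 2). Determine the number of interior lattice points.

19

The shoelace formula gives twice the area as |[(-1)·9 − 4·(-1)] + [4·2 − 5·9] + [5·(-1) − (-1)·2]| = 45, so the area is 22.5.
Along each edge there are gcd(|Δx|,|Δy|)+1 lattice points, so counting each shared vertex once the boundary has gcd(5,10) + gcd(1,7) + gcd(6,3) = 5+1+3 = 9.
By Pick's theorem A = I + B/2 − 1, so I = 22.5 − 9/2 + 1 = 19.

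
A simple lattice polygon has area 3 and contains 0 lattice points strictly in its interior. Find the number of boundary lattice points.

8

Pick's theorem gives A = I + B/2 − 1, so B = 2(A − I + 1) = 2(3 − 0 + 1) = 8.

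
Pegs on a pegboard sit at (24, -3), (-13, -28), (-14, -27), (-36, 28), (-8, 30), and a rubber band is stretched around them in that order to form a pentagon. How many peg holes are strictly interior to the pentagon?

1827

Using the shoelace formula, 2A = |(24·(-28) − (-13)·(-3)) + ((-13)·(-27) − (-14)·(-28)) + ((-14)·28 − (-36)·(-27)) + ((-36)·30 − (-8)·28) + ((-8)·(-3) − 24·30)| = 3668, so the area is 1834.
Along each edge there are gcd(|Δx|,|Δy|)+1 lattice points, so counting each shared vertex once the boundary has gcd(37,25) + gcd(1,1) + gcd(22,55) + gcd(28,2) + gcd(32,33) = 1+1+11+2+1 = 16.
Pick's theorem gives I = A − B/2 + 1 = 1834 − 16/2 + 1 = 1827.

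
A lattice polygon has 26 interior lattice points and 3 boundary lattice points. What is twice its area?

By Pick's theorem, A = I + B/2 − 1 = 26 + 3/2 − 1 = 53/2.
Hence 2A = 53.

53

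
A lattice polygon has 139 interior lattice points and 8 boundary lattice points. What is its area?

By Pick's theorem, A = I + B/2 − 1 = 139 + 8/2 − 1 = 142.

142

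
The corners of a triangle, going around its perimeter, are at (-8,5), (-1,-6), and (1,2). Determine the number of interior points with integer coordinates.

37

By the shoelace formula, twice the signed area is |((-8)·(-6) − (-1)·5) + ((-1)·2 − 1·(-6)) + (1·5 − (-8)·2)| = 78, so the area is 39.
Summing gcd(|Δx|,|Δy|) over the edges gives the boundary count: gcd(7,11) + gcd(2,8) + gcd(9,3) = 1+2+3 = 6.
Pick's theorem gives I = A − B/2 + 1 = 39 − 6/2 + 1 = 37.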